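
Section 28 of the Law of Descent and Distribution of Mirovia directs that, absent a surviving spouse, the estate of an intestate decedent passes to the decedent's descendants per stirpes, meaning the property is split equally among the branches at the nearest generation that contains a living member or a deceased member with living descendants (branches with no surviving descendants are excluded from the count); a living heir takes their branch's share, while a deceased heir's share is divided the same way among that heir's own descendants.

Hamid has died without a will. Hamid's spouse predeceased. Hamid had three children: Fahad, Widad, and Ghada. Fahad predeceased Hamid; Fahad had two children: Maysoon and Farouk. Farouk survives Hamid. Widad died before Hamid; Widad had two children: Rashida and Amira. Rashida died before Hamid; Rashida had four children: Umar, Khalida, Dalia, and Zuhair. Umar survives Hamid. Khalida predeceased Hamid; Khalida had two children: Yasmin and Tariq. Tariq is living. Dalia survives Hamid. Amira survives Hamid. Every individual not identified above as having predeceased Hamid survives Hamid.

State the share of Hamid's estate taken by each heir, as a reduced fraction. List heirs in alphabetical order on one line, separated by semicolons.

There is no surviving spouse, so the entire estate passes to Hamid's descendants per stirpes.
The estate is divided into 3 equal shares of 1/3 among Fahad, Widad, Ghada.
Fahad predeceased; the 1/3 allotted to Fahad's branch passes to Fahad's issue by representation.
The 1/3 is divided into 2 equal shares of 1/6 among Maysoon, Farouk.
Maysoon is living and takes 1/6.
Farouk is living and takes 1/6.
Widad predeceased; the 1/3 allotted to Widad's branch passes to Widad's issue by representation.
The 1/3 is divided into 2 equal shares of 1/6 among Rashida, Amira.
Rashida predeceased; the 1/6 allotted to Rashida's branch passes to Rashida's issue by representation.
The 1/6 is divided into 4 equal shares of 1/24 among Umar, Khalida, Dalia, Zuhair.
Umar is living and takes 1/24.
Khalida predeceased; the 1/24 allotted to Khalida's branch passes to Khalida's issue by representation.
The 1/24 is divided into 2 equal shares of 1/48 among Yasmin, Tariq.
Yasmin is living and takes 1/48.
Tariq is living and takes 1/48.
Dalia is living and takes 1/24.
Zuhair is living and takes 1/24.
Amira is living and takes 1/6.
Ghada is living and takes 1/3.

Amira 1/6; Dalia 1/24; Farouk 1/6; Ghada 1/3; Maysoon 1/6; Tariq 1/48; Umar 1/24; Yasmin 1/48; Zuhair 1/24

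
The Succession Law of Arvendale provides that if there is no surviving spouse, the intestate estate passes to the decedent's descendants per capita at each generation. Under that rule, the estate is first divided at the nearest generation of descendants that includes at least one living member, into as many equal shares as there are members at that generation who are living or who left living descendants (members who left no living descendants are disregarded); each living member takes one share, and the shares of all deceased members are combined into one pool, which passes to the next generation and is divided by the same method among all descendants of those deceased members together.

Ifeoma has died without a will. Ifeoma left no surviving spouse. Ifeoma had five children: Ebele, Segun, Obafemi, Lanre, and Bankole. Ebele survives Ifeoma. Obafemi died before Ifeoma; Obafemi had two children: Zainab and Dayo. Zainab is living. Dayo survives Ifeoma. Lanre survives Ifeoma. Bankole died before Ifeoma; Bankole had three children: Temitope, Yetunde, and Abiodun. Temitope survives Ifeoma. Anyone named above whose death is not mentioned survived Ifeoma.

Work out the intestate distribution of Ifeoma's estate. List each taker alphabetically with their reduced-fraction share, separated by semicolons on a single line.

There is no surviving spouse, so the entire estate passes to Ifeoma's descendants per capita at each generation.
At generation 1 (Ebele, Segun, Obafemi, Lanre, Bankole) there are 5 shares of (1)/5 = 1/5 each.
Living: Ebele, Segun, and Lanre — each takes 1/5.
Deceased: Obafemi and Bankole. Their combined 2/5 is pooled and carried to generation 2.
At generation 2 (Zainab, Dayo, Temitope, Yetunde, Abiodun) there are 5 shares of (2/5)/5 = 2/25 each.
Living: Zainab, Dayo, Temitope, Yetunde, and Abiodun — each takes 2/25.

Abiodun 2/25; Dayo 2/25; Ebele 1/5; Lanre 1/5; Segun 1/5; Temitope 2/25; Yetunde 2/25; Zainab 2/25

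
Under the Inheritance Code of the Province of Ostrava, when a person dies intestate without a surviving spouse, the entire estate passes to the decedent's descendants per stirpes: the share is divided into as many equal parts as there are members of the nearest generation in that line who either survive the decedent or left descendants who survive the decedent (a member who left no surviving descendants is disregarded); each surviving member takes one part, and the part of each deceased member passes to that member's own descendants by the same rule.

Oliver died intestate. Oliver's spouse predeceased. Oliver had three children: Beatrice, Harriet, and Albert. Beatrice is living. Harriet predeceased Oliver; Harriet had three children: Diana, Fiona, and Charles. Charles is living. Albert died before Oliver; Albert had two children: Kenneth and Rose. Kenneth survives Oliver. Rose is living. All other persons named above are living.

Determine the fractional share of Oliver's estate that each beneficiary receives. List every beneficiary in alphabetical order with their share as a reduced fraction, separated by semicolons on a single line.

There is no surviving spouse, so the entire estate passes to Oliver's descendants per stirpes.
The estate is divided into 3 equal shares of 1/3 among Beatrice, Harriet, Albert.
Beatrice is living and takes 1/3.
Harriet predeceased; the 1/3 allotted to Harriet's branch passes to Harriet's issue by representation.
The 1/3 is divided into 3 equal shares of 1/9 among Diana, Fiona, Charles.
Diana is living and takes 1/9.
Fiona is living and takes 1/9.
Charles is living and takes 1/9.
Albert predeceased; the 1/3 allotted to Albert's branch passes to Albert's issue by representation.
The 1/3 is divided into 2 equal shares of 1/6 among Kenneth, Rose.
Kenneth is living and takes 1/6.
Rose is living and takes 1/6.

Beatrice 1/3; Charles 1/9; Diana 1/9; Fiona 1/9; Kenneth 1/6; Rose 1/6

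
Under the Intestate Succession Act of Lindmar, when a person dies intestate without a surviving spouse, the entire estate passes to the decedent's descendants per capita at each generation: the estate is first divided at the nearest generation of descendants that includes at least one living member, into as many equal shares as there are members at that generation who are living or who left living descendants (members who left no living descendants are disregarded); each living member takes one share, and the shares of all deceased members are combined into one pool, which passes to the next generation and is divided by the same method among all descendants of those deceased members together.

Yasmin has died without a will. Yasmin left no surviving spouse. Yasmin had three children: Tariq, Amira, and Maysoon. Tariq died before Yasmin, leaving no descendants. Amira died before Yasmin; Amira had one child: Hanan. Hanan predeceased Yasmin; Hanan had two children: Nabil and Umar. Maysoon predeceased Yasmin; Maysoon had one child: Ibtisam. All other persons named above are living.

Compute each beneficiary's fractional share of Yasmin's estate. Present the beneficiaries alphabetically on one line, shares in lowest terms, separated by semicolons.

Ibtisam 1/2; Nabil 1/4; Umar 1/4

There is no surviving spouse, so the entire estate passes to Yasmin's descendants per capita at each generation.
No one at generation 1 (Amira, Maysoon) is living; moving to the next generation.
At generation 2 (Hanan, Ibtisam) there are 2 shares of (1)/2 = 1/2 each.
Living: Ibtisam — each takes 1/2.
Deceased: Hanan. That 1/2 share is carried to generation 3.
At generation 3 (Nabil, Umar) there are 2 shares of (1/2)/2 = 1/4 each.
Living: Nabil and Umar — each takes 1/4.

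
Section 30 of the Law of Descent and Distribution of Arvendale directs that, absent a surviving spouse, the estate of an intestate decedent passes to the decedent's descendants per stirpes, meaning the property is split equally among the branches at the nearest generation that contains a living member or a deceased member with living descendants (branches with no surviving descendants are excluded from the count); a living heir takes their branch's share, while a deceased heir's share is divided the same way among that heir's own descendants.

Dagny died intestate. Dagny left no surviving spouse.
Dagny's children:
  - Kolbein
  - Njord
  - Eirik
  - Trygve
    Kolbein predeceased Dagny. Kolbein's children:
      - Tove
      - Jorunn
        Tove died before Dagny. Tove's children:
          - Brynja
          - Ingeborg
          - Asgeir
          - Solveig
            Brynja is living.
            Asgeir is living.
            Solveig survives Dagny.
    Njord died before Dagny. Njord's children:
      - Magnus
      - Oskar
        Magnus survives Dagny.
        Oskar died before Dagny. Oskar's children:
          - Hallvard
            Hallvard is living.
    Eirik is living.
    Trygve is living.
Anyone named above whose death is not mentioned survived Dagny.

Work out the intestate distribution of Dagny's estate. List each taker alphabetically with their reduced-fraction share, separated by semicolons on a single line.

There is no surviving spouse, so the entire estate passes to Dagny's descendants per stirpes.
The estate is divided into 4 equal shares of 1/4 among Kolbein, Njord, Eirik, Trygve.
Kolbein predeceased; the 1/4 allotted to Kolbein's branch passes to Kolbein's issue by representation.
The 1/4 is divided into 2 equal shares of 1/8 among Tove, Jorunn.
Tove predeceased; the 1/8 allotted to Tove's branch passes to Tove's issue by representation.
The 1/8 is divided into 4 equal shares of 1/32 among Brynja, Ingeborg, Asgeir, Solveig.
Brynja is living and takes 1/32.
Ingeborg is living and takes 1/32.
Asgeir is living and takes 1/32.
Solveig is living and takes 1/32.
Jorunn is living and takes 1/8.
Njord predeceased; the 1/4 allotted to Njord's branch passes to Njord's issue by representation.
The 1/4 is divided into 2 equal shares of 1/8 among Magnus, Oskar.
Magnus is living and takes 1/8.
Oskar predeceased; the 1/8 allotted to Oskar's branch passes to Oskar's issue by representation.
Hallvard is the sole taker at this level and receives the full 1/8.
Eirik is living and takes 1/4.
Trygve is living and takes 1/4.

Asgeir 1/32; Brynja 1/32; Eirik 1/4; Hallvard 1/8; Ingeborg 1/32; Jorunn 1/8; Magnus 1/8; Solveig 1/32; Trygve 1/4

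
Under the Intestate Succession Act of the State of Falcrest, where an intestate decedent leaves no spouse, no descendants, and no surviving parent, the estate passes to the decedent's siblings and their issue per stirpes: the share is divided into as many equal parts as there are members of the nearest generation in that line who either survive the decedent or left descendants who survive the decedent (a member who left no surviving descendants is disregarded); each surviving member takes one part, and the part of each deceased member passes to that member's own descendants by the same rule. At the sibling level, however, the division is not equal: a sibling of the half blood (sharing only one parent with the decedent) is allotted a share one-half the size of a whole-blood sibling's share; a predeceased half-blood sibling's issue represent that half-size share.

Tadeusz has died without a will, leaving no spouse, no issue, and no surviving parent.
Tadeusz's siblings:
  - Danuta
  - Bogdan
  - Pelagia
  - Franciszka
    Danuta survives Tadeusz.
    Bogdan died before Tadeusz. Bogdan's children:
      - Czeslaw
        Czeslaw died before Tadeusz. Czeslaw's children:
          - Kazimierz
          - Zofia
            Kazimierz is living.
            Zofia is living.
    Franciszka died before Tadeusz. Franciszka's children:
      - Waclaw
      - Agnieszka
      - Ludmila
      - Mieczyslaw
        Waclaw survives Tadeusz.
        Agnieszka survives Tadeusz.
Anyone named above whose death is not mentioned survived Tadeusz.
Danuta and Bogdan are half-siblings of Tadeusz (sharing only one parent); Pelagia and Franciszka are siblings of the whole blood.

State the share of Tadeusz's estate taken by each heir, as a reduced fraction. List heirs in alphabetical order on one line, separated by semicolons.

Agnieszka 1/12; Danuta 1/6; Kazimierz 1/12; Ludmila 1/12; Mieczyslaw 1/12; Pelagia 1/3; Waclaw 1/12; Zofia 1/12

No spouse, descendants, or parent survives, so the estate passes to Tadeusz's siblings per stirpes.
Half-blood siblings count for one-half the weight of whole-blood siblings at the initial division.
Dividing 1 in proportion to weights (total weight 3): Danuta (weight 1/2) → 1/6; Bogdan (weight 1/2) → 1/6; Pelagia (weight 1) → 1/3; Franciszka (weight 1) → 1/3.
Danuta is living and takes 1/6.
Bogdan predeceased; the 1/6 allotted to Bogdan's branch passes to Bogdan's issue by representation.
Czeslaw's line is the sole branch at this level, so the full 1/6 passes to Czeslaw's issue by representation.
The 1/6 is divided into 2 equal shares of 1/12 among Kazimierz, Zofia.
Kazimierz is living and takes 1/12.
Zofia is living and takes 1/12.
Pelagia is living and takes 1/3.
Franciszka predeceased; the 1/3 allotted to Franciszka's branch passes to Franciszka's issue by representation.
The 1/3 is divided into 4 equal shares of 1/12 among Waclaw, Agnieszka, Ludmila, Mieczyslaw.
Waclaw is living and takes 1/12.
Agnieszka is living and takes 1/12.
Ludmila is living and takes 1/12.
Mieczyslaw is living and takes 1/12.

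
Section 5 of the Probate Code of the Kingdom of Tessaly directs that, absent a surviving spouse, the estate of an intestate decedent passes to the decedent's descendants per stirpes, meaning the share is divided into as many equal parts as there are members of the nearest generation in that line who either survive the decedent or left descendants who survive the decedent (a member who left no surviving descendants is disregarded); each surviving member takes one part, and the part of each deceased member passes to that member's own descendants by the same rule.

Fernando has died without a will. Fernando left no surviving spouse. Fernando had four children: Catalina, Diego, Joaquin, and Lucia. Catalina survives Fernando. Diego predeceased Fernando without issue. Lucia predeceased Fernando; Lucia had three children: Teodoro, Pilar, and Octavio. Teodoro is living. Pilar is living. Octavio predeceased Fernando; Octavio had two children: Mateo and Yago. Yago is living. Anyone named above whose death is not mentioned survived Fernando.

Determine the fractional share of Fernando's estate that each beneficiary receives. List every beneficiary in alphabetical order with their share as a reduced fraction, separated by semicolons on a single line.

Catalina 1/3; Joaquin 1/3; Mateo 1/18; Pilar 1/9; Teodoro 1/9; Yago 1/18

There is no surviving spouse, so the entire estate passes to Fernando's descendants per stirpes.
Diego left no surviving issue, so that branch lapses and is disregarded.
The estate is divided into 3 equal shares of 1/3 among Catalina, Joaquin, Lucia.
Catalina is living and takes 1/3.
Joaquin is living and takes 1/3.
Lucia predeceased; the 1/3 allotted to Lucia's branch passes to Lucia's issue by representation.
The 1/3 is divided into 3 equal shares of 1/9 among Teodoro, Pilar, Octavio.
Teodoro is living and takes 1/9.
Pilar is living and takes 1/9.
Octavio predeceased; the 1/9 allotted to Octavio's branch passes to Octavio's issue by representation.
The 1/9 is divided into 2 equal shares of 1/18 among Mateo, Yago.
Mateo is living and takes 1/18.
Yago is living and takes 1/18.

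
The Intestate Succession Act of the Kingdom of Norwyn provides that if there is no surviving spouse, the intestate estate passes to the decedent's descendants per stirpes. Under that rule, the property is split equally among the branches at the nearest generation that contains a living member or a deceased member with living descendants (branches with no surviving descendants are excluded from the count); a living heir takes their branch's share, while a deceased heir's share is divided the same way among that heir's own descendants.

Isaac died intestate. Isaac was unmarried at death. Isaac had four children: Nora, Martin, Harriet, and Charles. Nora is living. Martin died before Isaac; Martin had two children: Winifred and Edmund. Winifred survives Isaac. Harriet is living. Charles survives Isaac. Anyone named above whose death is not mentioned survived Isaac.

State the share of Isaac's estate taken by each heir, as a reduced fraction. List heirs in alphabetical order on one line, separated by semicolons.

Charles 1/4; Edmund 1/8; Harriet 1/4; Nora 1/4; Winifred 1/8

There is no surviving spouse, so the entire estate passes to Isaac's descendants per stirpes.
The estate is divided into 4 equal shares of 1/4 among Nora, Martin, Harriet, Charles.
Nora is living and takes 1/4.
Martin predeceased; the 1/4 allotted to Martin's branch passes to Martin's issue by representation.
The 1/4 is divided into 2 equal shares of 1/8 among Winifred, Edmund.
Winifred is living and takes 1/8.
Edmund is living and takes 1/8.
Harriet is living and takes 1/4.
Charles is living and takes 1/4.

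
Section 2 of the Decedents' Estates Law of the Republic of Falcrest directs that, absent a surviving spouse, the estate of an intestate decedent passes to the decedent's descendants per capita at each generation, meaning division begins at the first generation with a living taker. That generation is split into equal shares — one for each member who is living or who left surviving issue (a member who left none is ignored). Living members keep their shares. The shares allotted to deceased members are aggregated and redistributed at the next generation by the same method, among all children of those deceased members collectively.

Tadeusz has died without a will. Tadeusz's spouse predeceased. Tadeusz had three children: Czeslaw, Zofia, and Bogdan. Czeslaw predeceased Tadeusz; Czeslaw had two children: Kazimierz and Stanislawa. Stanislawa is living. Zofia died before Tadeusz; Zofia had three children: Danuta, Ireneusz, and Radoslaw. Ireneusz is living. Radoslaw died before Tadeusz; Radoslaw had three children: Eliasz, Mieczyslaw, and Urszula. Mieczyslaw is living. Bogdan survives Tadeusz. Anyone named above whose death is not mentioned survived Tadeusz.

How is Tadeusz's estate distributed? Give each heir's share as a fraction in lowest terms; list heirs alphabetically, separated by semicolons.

There is no surviving spouse, so the entire estate passes to Tadeusz's descendants per capita at each generation.
At generation 1 (Czeslaw, Zofia, Bogdan) there are 3 shares of (1)/3 = 1/3 each.
Living: Bogdan — each takes 1/3.
Deceased: Czeslaw and Zofia. Their combined 2/3 is pooled and carried to generation 2.
At generation 2 (Kazimierz, Stanislawa, Danuta, Ireneusz, Radoslaw) there are 5 shares of (2/3)/5 = 2/15 each.
Living: Kazimierz, Stanislawa, Danuta, and Ireneusz — each takes 2/15.
Deceased: Radoslaw. That 2/15 share is carried to generation 3.
At generation 3 (Eliasz, Mieczyslaw, Urszula) there are 3 shares of (2/15)/3 = 2/45 each.
Living: Eliasz, Mieczyslaw, and Urszula — each takes 2/45.

Bogdan 1/3; Danuta 2/15; Eliasz 2/45; Ireneusz 2/15; Kazimierz 2/15; Mieczyslaw 2/45; Stanislawa 2/15; Urszula 2/45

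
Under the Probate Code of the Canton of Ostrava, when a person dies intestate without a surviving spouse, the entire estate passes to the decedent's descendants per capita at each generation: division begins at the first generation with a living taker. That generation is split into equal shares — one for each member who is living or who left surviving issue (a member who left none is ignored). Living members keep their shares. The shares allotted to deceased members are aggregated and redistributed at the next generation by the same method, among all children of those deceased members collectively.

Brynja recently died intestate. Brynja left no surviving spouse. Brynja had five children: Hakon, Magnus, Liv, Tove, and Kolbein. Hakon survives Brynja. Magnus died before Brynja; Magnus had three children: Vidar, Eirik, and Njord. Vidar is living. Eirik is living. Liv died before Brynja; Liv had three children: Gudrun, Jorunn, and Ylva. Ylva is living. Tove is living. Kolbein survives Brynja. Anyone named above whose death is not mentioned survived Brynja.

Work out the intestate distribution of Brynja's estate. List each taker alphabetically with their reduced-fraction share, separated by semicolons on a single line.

There is no surviving spouse, so the entire estate passes to Brynja's descendants per capita at each generation.
At generation 1 (Hakon, Magnus, Liv, Tove, Kolbein) there are 5 shares of (1)/5 = 1/5 each.
Living: Hakon, Tove, and Kolbein — each takes 1/5.
Deceased: Magnus and Liv. Their combined 2/5 is pooled and carried to generation 2.
At generation 2 (Vidar, Eirik, Njord, Gudrun, Jorunn, Ylva) there are 6 shares of (2/5)/6 = 1/15 each.
Living: Vidar, Eirik, Njord, Gudrun, Jorunn, and Ylva — each takes 1/15.

Eirik 1/15; Gudrun 1/15; Hakon 1/5; Jorunn 1/15; Kolbein 1/5; Njord 1/15; Tove 1/5; Vidar 1/15; Ylva 1/15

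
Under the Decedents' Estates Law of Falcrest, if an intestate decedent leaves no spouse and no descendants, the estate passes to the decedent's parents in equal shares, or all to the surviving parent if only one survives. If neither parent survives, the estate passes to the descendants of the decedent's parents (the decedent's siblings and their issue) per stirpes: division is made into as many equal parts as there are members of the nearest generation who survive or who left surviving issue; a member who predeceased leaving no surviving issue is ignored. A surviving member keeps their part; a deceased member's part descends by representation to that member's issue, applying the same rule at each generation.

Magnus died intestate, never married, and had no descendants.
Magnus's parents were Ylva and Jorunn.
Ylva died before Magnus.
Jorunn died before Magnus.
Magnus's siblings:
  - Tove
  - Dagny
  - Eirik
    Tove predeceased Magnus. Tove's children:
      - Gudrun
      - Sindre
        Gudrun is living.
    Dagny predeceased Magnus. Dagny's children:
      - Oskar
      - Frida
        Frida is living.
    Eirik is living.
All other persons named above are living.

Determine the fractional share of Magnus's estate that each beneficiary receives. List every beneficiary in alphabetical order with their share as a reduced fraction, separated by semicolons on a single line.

Neither parent survives and there are no descendants, so the estate passes to Magnus's siblings and their issue per stirpes.
The estate is divided into 3 equal shares of 1/3 among Tove, Dagny, Eirik.
Tove predeceased; the 1/3 allotted to Tove's branch passes to Tove's issue by representation.
The 1/3 is divided into 2 equal shares of 1/6 among Gudrun, Sindre.
Gudrun is living and takes 1/6.
Sindre is living and takes 1/6.
Dagny predeceased; the 1/3 allotted to Dagny's branch passes to Dagny's issue by representation.
The 1/3 is divided into 2 equal shares of 1/6 among Oskar, Frida.
Oskar is living and takes 1/6.
Frida is living and takes 1/6.
Eirik is living and takes 1/3.

Eirik 1/3; Frida 1/6; Gudrun 1/6; Oskar 1/6; Sindre 1/6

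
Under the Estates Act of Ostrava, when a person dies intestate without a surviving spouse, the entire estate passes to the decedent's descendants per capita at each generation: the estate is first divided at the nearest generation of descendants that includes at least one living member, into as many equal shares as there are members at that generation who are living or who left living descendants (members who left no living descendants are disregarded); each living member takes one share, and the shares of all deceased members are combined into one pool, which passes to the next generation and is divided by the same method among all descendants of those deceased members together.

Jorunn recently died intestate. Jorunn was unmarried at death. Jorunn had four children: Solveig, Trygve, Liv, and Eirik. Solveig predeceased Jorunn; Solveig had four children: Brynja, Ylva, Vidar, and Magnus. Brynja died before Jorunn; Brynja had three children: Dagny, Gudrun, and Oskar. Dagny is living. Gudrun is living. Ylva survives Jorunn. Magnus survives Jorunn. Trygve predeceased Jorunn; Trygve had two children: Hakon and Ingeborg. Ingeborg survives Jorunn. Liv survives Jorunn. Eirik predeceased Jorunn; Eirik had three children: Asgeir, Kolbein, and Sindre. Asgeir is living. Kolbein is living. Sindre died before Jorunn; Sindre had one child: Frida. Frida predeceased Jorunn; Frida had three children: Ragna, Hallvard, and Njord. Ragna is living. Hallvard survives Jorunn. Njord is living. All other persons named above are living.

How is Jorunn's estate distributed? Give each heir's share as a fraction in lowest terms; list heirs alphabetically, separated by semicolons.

There is no surviving spouse, so the entire estate passes to Jorunn's descendants per capita at each generation.
At generation 1 (Solveig, Trygve, Liv, Eirik) there are 4 shares of (1)/4 = 1/4 each.
Living: Liv — each takes 1/4.
Deceased: Solveig, Trygve, and Eirik. Their combined 3/4 is pooled and carried to generation 2.
At generation 2 (Brynja, Ylva, Vidar, Magnus, Hakon, Ingeborg, Asgeir, Kolbein, Sindre) there are 9 shares of (3/4)/9 = 1/12 each.
Living: Ylva, Vidar, Magnus, Hakon, Ingeborg, Asgeir, and Kolbein — each takes 1/12.
Deceased: Brynja and Sindre. Their combined 1/6 is pooled and carried to generation 3.
At generation 3 (Dagny, Gudrun, Oskar, Frida) there are 4 shares of (1/6)/4 = 1/24 each.
Living: Dagny, Gudrun, and Oskar — each takes 1/24.
Deceased: Frida. That 1/24 share is carried to generation 4.
At generation 4 (Ragna, Hallvard, Njord) there are 3 shares of (1/24)/3 = 1/72 each.
Living: Ragna, Hallvard, and Njord — each takes 1/72.

Asgeir 1/12; Dagny 1/24; Gudrun 1/24; Hakon 1/12; Hallvard 1/72; Ingeborg 1/12; Kolbein 1/12; Liv 1/4; Magnus 1/12; Njord 1/72; Oskar 1/24; Ragna 1/72; Vidar 1/12; Ylva 1/12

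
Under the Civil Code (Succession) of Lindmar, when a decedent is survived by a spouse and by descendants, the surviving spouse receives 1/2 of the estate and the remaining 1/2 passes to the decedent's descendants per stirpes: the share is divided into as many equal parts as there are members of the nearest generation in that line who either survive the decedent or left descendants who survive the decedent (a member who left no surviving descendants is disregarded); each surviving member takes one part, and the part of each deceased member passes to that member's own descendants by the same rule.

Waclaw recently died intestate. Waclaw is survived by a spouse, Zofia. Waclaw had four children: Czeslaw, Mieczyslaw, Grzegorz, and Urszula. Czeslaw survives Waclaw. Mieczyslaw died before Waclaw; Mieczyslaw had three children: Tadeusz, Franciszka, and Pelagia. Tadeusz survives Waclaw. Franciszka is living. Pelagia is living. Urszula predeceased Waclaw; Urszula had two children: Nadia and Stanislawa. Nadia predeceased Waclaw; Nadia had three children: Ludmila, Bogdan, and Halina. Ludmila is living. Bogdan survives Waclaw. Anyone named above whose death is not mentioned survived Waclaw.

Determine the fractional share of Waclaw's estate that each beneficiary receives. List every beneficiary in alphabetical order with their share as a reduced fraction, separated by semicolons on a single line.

Zofia, as surviving spouse, takes 1/2.
The remaining 1/2 passes to Waclaw's descendants per stirpes.
The 1/2 is divided into 4 equal shares of 1/8 among Czeslaw, Mieczyslaw, Grzegorz, Urszula.
Czeslaw is living and takes 1/8.
Mieczyslaw predeceased; the 1/8 allotted to Mieczyslaw's branch passes to Mieczyslaw's issue by representation.
The 1/8 is divided into 3 equal shares of 1/24 among Tadeusz, Franciszka, Pelagia.
Tadeusz is living and takes 1/24.
Franciszka is living and takes 1/24.
Pelagia is living and takes 1/24.
Grzegorz is living and takes 1/8.
Urszula predeceased; the 1/8 allotted to Urszula's branch passes to Urszula's issue by representation.
The 1/8 is divided into 2 equal shares of 1/16 among Nadia, Stanislawa.
Nadia predeceased; the 1/16 allotted to Nadia's branch passes to Nadia's issue by representation.
The 1/16 is divided into 3 equal shares of 1/48 among Ludmila, Bogdan, Halina.
Ludmila is living and takes 1/48.
Bogdan is living and takes 1/48.
Halina is living and takes 1/48.
Stanislawa is living and takes 1/16.

Bogdan 1/48; Czeslaw 1/8; Franciszka 1/24; Grzegorz 1/8; Halina 1/48; Ludmila 1/48; Pelagia 1/24; Stanislawa 1/16; Tadeusz 1/24; Zofia 1/2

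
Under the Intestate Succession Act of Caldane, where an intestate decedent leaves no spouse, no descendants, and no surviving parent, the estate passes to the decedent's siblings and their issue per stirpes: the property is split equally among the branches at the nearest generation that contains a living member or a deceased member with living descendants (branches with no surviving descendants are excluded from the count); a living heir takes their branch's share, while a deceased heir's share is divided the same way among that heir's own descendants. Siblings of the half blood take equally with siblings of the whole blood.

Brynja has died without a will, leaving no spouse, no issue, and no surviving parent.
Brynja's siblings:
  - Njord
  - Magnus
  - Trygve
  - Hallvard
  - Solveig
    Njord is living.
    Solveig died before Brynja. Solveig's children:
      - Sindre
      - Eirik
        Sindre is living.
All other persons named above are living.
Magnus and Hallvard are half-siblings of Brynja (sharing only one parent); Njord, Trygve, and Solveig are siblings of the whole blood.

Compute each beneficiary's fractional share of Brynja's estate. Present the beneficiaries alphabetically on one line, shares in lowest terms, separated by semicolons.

Eirik 1/10; Hallvard 1/5; Magnus 1/5; Njord 1/5; Sindre 1/10; Trygve 1/5

No spouse, descendants, or parent survives, so the estate passes to Brynja's siblings per stirpes.
Half-blood and whole-blood siblings take equally under the stated rule.
The estate is divided into 5 equal shares of 1/5 among Njord, Magnus, Trygve, Hallvard, Solveig.
Njord is living and takes 1/5.
Magnus is living and takes 1/5.
Trygve is living and takes 1/5.
Hallvard is living and takes 1/5.
Solveig predeceased; the 1/5 allotted to Solveig's branch passes to Solveig's issue by representation.
The 1/5 is divided into 2 equal shares of 1/10 among Sindre, Eirik.
Sindre is living and takes 1/10.
Eirik is living and takes 1/10.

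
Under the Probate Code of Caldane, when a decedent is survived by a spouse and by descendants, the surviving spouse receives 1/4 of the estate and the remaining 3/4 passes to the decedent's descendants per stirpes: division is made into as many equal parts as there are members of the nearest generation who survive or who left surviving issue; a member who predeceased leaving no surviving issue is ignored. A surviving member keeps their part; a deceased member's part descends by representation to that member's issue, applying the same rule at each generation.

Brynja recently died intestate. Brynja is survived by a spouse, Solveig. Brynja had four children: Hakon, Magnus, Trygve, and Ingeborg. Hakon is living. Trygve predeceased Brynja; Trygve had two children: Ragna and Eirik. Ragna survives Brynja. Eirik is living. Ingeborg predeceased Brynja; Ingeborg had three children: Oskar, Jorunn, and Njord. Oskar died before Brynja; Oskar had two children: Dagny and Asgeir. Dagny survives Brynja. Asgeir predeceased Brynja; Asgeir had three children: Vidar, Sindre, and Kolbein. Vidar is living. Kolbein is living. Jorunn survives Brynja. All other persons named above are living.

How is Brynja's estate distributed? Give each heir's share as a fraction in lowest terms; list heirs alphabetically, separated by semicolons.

Solveig, as surviving spouse, takes 1/4.
The remaining 3/4 passes to Brynja's descendants per stirpes.
The 3/4 is divided into 4 equal shares of 3/16 among Hakon, Magnus, Trygve, Ingeborg.
Hakon is living and takes 3/16.
Magnus is living and takes 3/16.
Trygve predeceased; the 3/16 allotted to Trygve's branch passes to Trygve's issue by representation.
The 3/16 is divided into 2 equal shares of 3/32 among Ragna, Eirik.
Ragna is living and takes 3/32.
Eirik is living and takes 3/32.
Ingeborg predeceased; the 3/16 allotted to Ingeborg's branch passes to Ingeborg's issue by representation.
The 3/16 is divided into 3 equal shares of 1/16 among Oskar, Jorunn, Njord.
Oskar predeceased; the 1/16 allotted to Oskar's branch passes to Oskar's issue by representation.
The 1/16 is divided into 2 equal shares of 1/32 among Dagny, Asgeir.
Dagny is living and takes 1/32.
Asgeir predeceased; the 1/32 allotted to Asgeir's branch passes to Asgeir's issue by representation.
The 1/32 is divided into 3 equal shares of 1/96 among Vidar, Sindre, Kolbein.
Vidar is living and takes 1/96.
Sindre is living and takes 1/96.
Kolbein is living and takes 1/96.
Jorunn is living and takes 1/16.
Njord is living and takes 1/16.

Dagny 1/32; Eirik 3/32; Hakon 3/16; Jorunn 1/16; Kolbein 1/96; Magnus 3/16; Njord 1/16; Ragna 3/32; Sindre 1/96; Solveig 1/4; Vidar 1/96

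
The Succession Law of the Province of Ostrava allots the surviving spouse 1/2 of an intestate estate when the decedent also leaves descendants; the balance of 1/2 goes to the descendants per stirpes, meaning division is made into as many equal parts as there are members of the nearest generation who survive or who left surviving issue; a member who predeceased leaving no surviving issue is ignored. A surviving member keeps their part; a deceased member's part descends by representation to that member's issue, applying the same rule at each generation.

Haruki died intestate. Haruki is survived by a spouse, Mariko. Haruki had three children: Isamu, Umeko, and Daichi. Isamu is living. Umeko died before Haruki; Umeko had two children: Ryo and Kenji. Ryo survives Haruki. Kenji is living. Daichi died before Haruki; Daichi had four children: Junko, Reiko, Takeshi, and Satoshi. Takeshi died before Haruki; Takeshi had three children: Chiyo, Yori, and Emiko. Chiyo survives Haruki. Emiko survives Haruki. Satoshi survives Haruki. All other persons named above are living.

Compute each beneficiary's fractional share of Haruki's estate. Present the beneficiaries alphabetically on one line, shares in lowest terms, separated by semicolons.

Chiyo 1/72; Emiko 1/72; Isamu 1/6; Junko 1/24; Kenji 1/12; Mariko 1/2; Reiko 1/24; Ryo 1/12; Satoshi 1/24; Yori 1/72

Mariko, as surviving spouse, takes 1/2.
The remaining 1/2 passes to Haruki's descendants per stirpes.
The 1/2 is divided into 3 equal shares of 1/6 among Isamu, Umeko, Daichi.
Isamu is living and takes 1/6.
Umeko predeceased; the 1/6 allotted to Umeko's branch passes to Umeko's issue by representation.
The 1/6 is divided into 2 equal shares of 1/12 among Ryo, Kenji.
Ryo is living and takes 1/12.
Kenji is living and takes 1/12.
Daichi predeceased; the 1/6 allotted to Daichi's branch passes to Daichi's issue by representation.
The 1/6 is divided into 4 equal shares of 1/24 among Junko, Reiko, Takeshi, Satoshi.
Junko is living and takes 1/24.
Reiko is living and takes 1/24.
Takeshi predeceased; the 1/24 allotted to Takeshi's branch passes to Takeshi's issue by representation.
The 1/24 is divided into 3 equal shares of 1/72 among Chiyo, Yori, Emiko.
Chiyo is living and takes 1/72.
Yori is living and takes 1/72.
Emiko is living and takes 1/72.
Satoshi is living and takes 1/24.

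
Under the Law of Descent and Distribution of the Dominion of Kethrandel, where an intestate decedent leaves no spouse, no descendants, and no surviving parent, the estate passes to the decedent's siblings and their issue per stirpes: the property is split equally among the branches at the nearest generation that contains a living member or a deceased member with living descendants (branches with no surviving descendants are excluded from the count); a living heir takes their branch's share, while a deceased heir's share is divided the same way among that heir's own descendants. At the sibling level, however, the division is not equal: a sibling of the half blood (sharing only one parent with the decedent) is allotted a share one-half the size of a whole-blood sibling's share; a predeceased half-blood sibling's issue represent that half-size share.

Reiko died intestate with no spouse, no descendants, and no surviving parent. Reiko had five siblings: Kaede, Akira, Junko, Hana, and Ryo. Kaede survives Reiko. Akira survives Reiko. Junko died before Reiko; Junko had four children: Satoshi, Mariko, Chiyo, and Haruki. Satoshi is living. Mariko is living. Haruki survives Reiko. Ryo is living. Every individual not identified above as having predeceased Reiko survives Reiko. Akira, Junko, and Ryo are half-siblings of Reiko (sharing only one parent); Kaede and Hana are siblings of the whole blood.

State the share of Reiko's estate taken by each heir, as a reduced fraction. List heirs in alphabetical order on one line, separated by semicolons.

Akira 1/7; Chiyo 1/28; Hana 2/7; Haruki 1/28; Kaede 2/7; Mariko 1/28; Ryo 1/7; Satoshi 1/28

No spouse, descendants, or parent survives, so the estate passes to Reiko's siblings per stirpes.
Half-blood siblings count for one-half the weight of whole-blood siblings at the initial division.
Dividing 1 in proportion to weights (total weight 7/2): Kaede (weight 1) → 2/7; Akira (weight 1/2) → 1/7; Junko (weight 1/2) → 1/7; Hana (weight 1) → 2/7; Ryo (weight 1/2) → 1/7.
Kaede is living and takes 2/7.
Akira is living and takes 1/7.
Junko predeceased; the 1/7 allotted to Junko's branch passes to Junko's issue by representation.
The 1/7 is divided into 4 equal shares of 1/28 among Satoshi, Mariko, Chiyo, Haruki.
Satoshi is living and takes 1/28.
Mariko is living and takes 1/28.
Chiyo is living and takes 1/28.
Haruki is living and takes 1/28.
Hana is living and takes 2/7.
Ryo is living and takes 1/7.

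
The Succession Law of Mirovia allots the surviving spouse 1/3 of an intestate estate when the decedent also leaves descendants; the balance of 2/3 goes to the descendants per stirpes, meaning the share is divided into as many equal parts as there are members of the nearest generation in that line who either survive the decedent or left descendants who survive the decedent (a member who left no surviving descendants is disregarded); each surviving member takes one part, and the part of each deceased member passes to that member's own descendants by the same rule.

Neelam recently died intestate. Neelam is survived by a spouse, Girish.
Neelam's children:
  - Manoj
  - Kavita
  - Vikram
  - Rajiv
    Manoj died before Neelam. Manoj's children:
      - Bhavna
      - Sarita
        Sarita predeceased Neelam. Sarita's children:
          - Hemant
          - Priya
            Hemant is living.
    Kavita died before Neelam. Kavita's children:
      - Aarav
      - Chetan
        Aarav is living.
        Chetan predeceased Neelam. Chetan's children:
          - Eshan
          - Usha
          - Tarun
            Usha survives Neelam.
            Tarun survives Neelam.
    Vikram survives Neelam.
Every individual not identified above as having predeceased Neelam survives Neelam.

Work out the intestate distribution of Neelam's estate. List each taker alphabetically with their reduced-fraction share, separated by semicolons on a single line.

Aarav 1/12; Bhavna 1/12; Eshan 1/36; Girish 1/3; Hemant 1/24; Priya 1/24; Rajiv 1/6; Tarun 1/36; Usha 1/36; Vikram 1/6

Girish, as surviving spouse, takes 1/3.
The remaining 2/3 passes to Neelam's descendants per stirpes.
The 2/3 is divided into 4 equal shares of 1/6 among Manoj, Kavita, Vikram, Rajiv.
Manoj predeceased; the 1/6 allotted to Manoj's branch passes to Manoj's issue by representation.
The 1/6 is divided into 2 equal shares of 1/12 among Bhavna, Sarita.
Bhavna is living and takes 1/12.
Sarita predeceased; the 1/12 allotted to Sarita's branch passes to Sarita's issue by representation.
The 1/12 is divided into 2 equal shares of 1/24 among Hemant, Priya.
Hemant is living and takes 1/24.
Priya is living and takes 1/24.
Kavita predeceased; the 1/6 allotted to Kavita's branch passes to Kavita's issue by representation.
The 1/6 is divided into 2 equal shares of 1/12 among Aarav, Chetan.
Aarav is living and takes 1/12.
Chetan predeceased; the 1/12 allotted to Chetan's branch passes to Chetan's issue by representation.
The 1/12 is divided into 3 equal shares of 1/36 among Eshan, Usha, Tarun.
Eshan is living and takes 1/36.
Usha is living and takes 1/36.
Tarun is living and takes 1/36.
Vikram is living and takes 1/6.
Rajiv is living and takes 1/6.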